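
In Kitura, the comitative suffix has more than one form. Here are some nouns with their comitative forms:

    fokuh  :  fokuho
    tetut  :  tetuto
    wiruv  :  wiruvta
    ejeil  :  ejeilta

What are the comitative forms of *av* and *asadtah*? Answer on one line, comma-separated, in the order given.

avta, asadtaho

The alternation tracks the final consonant of the stem — -o when the stem ends in a voiceless consonant (*fokuh*, *tetut*); -ta when the stem ends in a voiced consonant (*wiruv*, *ejeil*).
*av*: final consonant = /v/, voiced → -ta → *avta*.
Since the final consonant of *asadtah* is /h/ (voiceless), it takes -o, giving *asadtaho*.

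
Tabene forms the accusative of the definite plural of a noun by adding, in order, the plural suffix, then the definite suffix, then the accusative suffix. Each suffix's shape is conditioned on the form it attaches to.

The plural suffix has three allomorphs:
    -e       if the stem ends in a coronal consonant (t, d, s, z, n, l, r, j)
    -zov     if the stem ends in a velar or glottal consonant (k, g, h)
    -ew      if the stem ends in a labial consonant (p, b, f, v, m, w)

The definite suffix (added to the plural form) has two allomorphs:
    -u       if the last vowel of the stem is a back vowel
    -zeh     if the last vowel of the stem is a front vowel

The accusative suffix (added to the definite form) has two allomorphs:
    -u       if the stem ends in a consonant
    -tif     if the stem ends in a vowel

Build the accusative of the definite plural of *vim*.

vimewzehu

*vim*: final consonant = /m/, labial → -ew → *vimew*.
The plural form *vimew*: last vowel = /e/, a front vowel → -zeh → *vimewzeh*.
The final sound of the definite form *vimewzeh* is /h/, which is a consonant, so the accusative suffix is -u, giving *vimewzehu*.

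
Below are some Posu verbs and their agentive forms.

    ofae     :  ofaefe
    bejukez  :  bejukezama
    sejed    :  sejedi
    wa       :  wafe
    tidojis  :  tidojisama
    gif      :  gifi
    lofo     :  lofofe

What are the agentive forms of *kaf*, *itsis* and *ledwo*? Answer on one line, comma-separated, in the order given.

kafi, itsisama, ledwofe

The pattern is sibilance of the final sound: -ama when the stem ends in a sibilant (*bejukez*, *tidojis*); -i when the stem ends in a non-sibilant consonant (*sejed*, *gif*); -fe when the stem ends in a vowel (*ofae*, *wa*, *lofo*).
Since the final sound of *kaf* is /f/ (a non-sibilant consonant), it takes -i, giving *kafi*.
Since the final sound of *itsis* is /s/ (a sibilant), it takes -ama, giving *itsisama*.
*ledwo* — final sound /o/ (a vowel) → -fe → *ledwofe*.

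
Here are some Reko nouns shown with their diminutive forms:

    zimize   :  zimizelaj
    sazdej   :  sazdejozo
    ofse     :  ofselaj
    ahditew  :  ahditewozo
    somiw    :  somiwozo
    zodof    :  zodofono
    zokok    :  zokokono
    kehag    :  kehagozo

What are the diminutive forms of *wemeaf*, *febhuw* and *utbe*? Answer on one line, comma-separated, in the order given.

wemeafono, febhuwozo, utbelaj

The alternation tracks the final sound of the stem — -ono when the stem ends in a voiceless consonant (*zodof*, *zokok*); -ozo when the stem ends in a voiced consonant (*sazdej*, *ahditew*, *somiw*, *kehag*); -laj when the stem ends in a vowel (*zimize*, *ofse*).
The final sound of *wemeaf* is /f/, which is a voiceless consonant, so the suffix is -ono, giving *wemeafono*.
Since the final sound of *febhuw* is /w/ (a voiced consonant), it takes -ozo, giving *febhuwozo*.
Since the final sound of *utbe* is /e/ (a vowel), it takes -laj, giving *utbelaj*.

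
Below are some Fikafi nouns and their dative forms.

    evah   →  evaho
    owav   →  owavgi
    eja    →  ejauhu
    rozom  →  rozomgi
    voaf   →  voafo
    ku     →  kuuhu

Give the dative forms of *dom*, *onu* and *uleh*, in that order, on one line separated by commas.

domgi, onuuhu, uleho

The alternation tracks the final sound of the stem — -o when the stem ends in a voiceless consonant (*evah*, *voaf*); -gi when the stem ends in a voiced consonant (*owav*, *rozom*); -uhu when the stem ends in a vowel (*eja*, *ku*).
*dom* — final sound /m/ (a voiced consonant) → -gi → *domgi*.
*onu*: final sound = /u/, a vowel → -uhu → *onuuhu*.
Since the final sound of *uleh* is /h/ (a voiceless consonant), it takes -o, giving *uleho*.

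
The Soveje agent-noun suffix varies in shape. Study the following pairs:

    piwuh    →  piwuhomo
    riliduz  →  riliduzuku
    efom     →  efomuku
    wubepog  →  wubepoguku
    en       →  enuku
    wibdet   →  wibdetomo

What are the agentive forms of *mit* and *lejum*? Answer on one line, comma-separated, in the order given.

mitomo, lejumuku

The pattern is voicing of the final consonant: -omo when the stem ends in a voiceless consonant (*piwuh*, *wibdet*); -uku when the stem ends in a voiced consonant (*riliduz*, *efom*, *wubepog*, *en*).
*mit* — final consonant /t/ (voiceless) → -omo → *mitomo*.
Since the final consonant of *lejum* is /m/ (voiced), it takes -uku, giving *lejumuku*.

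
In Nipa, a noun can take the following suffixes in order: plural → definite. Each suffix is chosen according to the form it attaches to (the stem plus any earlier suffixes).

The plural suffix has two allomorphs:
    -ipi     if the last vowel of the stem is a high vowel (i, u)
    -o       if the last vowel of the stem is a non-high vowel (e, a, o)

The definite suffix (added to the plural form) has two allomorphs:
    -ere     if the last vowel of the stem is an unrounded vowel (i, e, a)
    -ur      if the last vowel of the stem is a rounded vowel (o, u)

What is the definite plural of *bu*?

buipiere

Since the last vowel of *bu* is /u/ (a high vowel), it takes -ipi, giving *buipi*.
The plural form *buipi*: last vowel = /i/, an unrounded vowel → -ere → *buipiere*.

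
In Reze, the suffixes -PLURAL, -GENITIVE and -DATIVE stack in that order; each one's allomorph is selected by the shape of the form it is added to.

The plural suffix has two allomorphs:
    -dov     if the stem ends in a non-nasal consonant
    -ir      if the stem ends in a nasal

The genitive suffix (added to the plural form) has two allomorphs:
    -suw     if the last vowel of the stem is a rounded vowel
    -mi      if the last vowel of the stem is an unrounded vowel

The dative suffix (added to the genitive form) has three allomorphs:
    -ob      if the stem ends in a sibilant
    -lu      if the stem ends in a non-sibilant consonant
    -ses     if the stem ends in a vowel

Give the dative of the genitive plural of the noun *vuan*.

vuanirmises

*vuan*: final consonant = /n/, a nasal → -ir → *vuanir*.
The plural form *vuanir*: last vowel = /i/, an unrounded vowel → -mi → *vuanirmi*.
The genitive form *vuanirmi* — final sound /i/ (a vowel) → -ses → *vuanirmises*.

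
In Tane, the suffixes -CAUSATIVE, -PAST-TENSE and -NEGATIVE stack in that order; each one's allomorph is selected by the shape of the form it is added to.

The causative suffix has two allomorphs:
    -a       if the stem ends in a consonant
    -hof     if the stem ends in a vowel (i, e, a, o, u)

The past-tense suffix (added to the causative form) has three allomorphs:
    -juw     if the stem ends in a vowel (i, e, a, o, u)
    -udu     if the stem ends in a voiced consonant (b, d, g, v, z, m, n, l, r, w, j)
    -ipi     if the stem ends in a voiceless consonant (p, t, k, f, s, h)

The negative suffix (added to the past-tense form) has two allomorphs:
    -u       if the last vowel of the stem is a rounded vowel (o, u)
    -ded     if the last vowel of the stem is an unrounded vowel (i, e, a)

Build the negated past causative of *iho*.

ihohofipided

*iho* — final sound /o/ (a vowel) → -hof → *ihohof*.
The final sound of the causative form *ihohof* is /f/, which is a voiceless consonant, so the past-tense suffix is -ipi, giving *ihohofipi*.
Since the last vowel of the past-tense form *ihohofipi* is /i/ (an unrounded vowel), it takes -ded, giving *ihohofipided*.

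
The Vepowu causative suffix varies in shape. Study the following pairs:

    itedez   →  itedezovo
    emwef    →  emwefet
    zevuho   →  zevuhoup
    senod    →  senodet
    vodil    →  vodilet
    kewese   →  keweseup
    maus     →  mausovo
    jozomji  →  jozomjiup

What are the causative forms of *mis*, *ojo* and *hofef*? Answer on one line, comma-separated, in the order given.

The alternation tracks the final sound of the stem — -ovo when the stem ends in a sibilant (*itedez*, *maus*); -et when the stem ends in a non-sibilant consonant (*emwef*, *senod*, *vodil*); -up when the stem ends in a vowel (*zevuho*, *kewese*, *jozomji*).
Since the final sound of *mis* is /s/ (a sibilant), it takes -ovo, giving *misovo*.
Since the final sound of *ojo* is /o/ (a vowel), it takes -up, giving *ojoup*.
Since the final sound of *hofef* is /f/ (a non-sibilant consonant), it takes -et, giving *hofefet*.

misovo, ojoup, hofefet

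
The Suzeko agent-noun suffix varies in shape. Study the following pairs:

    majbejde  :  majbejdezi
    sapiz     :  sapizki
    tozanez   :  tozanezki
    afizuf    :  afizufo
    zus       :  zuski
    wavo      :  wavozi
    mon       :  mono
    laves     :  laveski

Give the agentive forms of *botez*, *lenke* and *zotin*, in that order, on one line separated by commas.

The alternation tracks the final sound of the stem — -ki when the stem ends in a sibilant (*sapiz*, *tozanez*, *zus*, *laves*); -o when the stem ends in a non-sibilant consonant (*afizuf*, *mon*); -zi when the stem ends in a vowel (*majbejde*, *wavo*).
Since the final sound of *botez* is /z/ (a sibilant), it takes -ki, giving *botezki*.
*lenke*: final sound = /e/, a vowel → -zi → *lenkezi*.
The final sound of *zotin* is /n/, which is a non-sibilant consonant, so the suffix is -o, giving *zotino*.

botezki, lenkezi, zotino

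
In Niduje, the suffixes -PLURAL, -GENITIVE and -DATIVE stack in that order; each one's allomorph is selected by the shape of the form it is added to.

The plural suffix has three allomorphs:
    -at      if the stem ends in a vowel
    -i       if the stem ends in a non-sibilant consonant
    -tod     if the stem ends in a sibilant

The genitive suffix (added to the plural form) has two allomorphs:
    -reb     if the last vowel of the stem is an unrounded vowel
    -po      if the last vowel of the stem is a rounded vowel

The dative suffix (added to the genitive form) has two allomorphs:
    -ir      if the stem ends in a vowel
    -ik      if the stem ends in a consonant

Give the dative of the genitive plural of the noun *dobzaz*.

dobzaztodpoir

The final sound of *dobzaz* is /z/, which is a sibilant, so the plural suffix is -tod, giving *dobzaztod*.
The plural form *dobzaztod*: last vowel = /o/, a rounded vowel → -po → *dobzaztodpo*.
The genitive form *dobzaztodpo* — final sound /o/ (a vowel) → -ir → *dobzaztodpoir*.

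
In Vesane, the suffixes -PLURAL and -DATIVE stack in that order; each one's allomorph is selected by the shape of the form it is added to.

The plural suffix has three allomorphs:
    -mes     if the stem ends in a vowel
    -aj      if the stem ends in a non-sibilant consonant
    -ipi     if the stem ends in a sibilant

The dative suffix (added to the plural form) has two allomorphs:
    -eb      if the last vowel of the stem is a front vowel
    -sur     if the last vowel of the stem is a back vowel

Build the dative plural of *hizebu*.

hizebumeseb

Since the final sound of *hizebu* is /u/ (a vowel), it takes -mes, giving *hizebumes*.
Since the last vowel of the plural form *hizebumes* is /e/ (a front vowel), it takes -eb, giving *hizebumeseb*.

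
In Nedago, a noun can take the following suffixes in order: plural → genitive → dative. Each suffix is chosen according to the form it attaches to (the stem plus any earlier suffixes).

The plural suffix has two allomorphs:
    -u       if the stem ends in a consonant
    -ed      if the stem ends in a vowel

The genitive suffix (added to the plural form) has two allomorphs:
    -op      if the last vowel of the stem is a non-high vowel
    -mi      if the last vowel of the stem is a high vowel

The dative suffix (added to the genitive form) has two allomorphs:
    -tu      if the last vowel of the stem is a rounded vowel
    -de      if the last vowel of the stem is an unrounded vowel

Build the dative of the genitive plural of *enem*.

Since the final sound of *enem* is /m/ (a consonant), it takes -u, giving *enemu*.
The plural form *enemu*: last vowel = /u/, a high vowel → -mi → *enemumi*.
The genitive form *enemumi*: last vowel = /i/, an unrounded vowel → -de → *enemumide*.

enemumide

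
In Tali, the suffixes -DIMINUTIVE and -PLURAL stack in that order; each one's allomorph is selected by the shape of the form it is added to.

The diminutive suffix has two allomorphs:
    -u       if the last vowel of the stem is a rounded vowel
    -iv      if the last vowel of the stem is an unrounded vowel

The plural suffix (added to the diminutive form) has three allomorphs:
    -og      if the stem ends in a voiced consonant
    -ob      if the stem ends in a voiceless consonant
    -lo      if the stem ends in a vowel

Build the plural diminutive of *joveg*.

Since the last vowel of *joveg* is /e/ (an unrounded vowel), it takes -iv, giving *jovegiv*.
The diminutive form *jovegiv* — final sound /v/ (a voiced consonant) → -og → *jovegivog*.

jovegivog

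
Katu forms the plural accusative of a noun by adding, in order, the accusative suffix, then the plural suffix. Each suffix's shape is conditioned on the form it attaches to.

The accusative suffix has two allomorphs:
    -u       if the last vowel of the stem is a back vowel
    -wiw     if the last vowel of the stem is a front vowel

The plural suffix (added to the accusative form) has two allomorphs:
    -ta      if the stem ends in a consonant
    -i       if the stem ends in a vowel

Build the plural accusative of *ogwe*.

*ogwe*: last vowel = /e/, a front vowel → -wiw → *ogwewiw*.
The final sound of the accusative form *ogwewiw* is /w/, which is a consonant, so the plural suffix is -ta, giving *ogwewiwta*.

ogwewiwta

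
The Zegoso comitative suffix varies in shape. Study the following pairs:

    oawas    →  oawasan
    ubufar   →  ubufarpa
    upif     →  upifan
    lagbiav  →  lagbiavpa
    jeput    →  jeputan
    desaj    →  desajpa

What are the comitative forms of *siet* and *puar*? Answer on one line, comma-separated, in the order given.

The alternation tracks the final consonant of the stem — -an when the stem ends in a voiceless consonant (*oawas*, *upif*, *jeput*); -pa when the stem ends in a voiced consonant (*ubufar*, *lagbiav*, *desaj*).
*siet*: final consonant = /t/, voiceless → -an → *sietan*.
Since the final consonant of *puar* is /r/ (voiced), it takes -pa, giving *puarpa*.

sietan, puarpa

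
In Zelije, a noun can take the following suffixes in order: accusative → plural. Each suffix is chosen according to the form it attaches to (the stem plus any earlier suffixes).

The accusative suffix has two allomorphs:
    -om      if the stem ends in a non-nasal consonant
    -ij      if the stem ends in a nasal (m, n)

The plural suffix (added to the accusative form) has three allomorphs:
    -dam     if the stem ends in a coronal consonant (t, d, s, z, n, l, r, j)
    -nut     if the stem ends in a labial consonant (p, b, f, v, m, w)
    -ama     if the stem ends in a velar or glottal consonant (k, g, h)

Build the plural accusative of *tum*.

*tum* — final consonant /m/ (a nasal) → -ij → *tumij*.
The final consonant of the accusative form *tumij* is /j/, which is coronal, so the plural suffix is -dam, giving *tumijdam*.

tumijdam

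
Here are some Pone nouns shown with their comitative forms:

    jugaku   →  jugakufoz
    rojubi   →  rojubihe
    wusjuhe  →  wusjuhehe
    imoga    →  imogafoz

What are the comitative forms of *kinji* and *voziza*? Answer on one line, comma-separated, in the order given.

kinjihe, vozizafoz

Looking at the last vowel of each stem: -he when the last vowel of the stem is a front vowel (*rojubi*, *wusjuhe*); -foz when the last vowel of the stem is a back vowel (*jugaku*, *imoga*).
Since the last vowel of *kinji* is /i/ (a front vowel), it takes -he, giving *kinjihe*.
Since the last vowel of *voziza* is /a/ (a back vowel), it takes -foz, giving *vozizafoz*.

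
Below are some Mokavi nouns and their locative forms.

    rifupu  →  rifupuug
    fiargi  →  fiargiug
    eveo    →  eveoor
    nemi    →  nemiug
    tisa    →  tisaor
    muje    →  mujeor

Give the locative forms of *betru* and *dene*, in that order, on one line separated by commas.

Looking at the last vowel of each stem: -ug when the last vowel of the stem is a high vowel (*rifupu*, *fiargi*, *nemi*); -or when the last vowel of the stem is a non-high vowel (*eveo*, *tisa*, *muje*).
*betru*: last vowel = /u/, a high vowel → -ug → *betruug*.
*dene* — last vowel /e/ (a non-high vowel) → -or → *deneor*.

betruug, deneor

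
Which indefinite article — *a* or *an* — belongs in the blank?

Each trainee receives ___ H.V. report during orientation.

an

The indefinite article is chosen by the initial *sound* of the following word, not its spelling.
The initialism *H.V.* is read letter by letter; the first letter, H, is pronounced /eɪtʃ/, which begins with a vowel sound.
So the article is *an*: Each trainee receives an H.V. report during orientation.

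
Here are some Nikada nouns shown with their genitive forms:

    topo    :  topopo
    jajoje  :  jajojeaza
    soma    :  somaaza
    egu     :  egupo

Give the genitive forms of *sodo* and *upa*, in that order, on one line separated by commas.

The suffix is conditioned by the last vowel: -po when the last vowel of the stem is a rounded vowel (*topo*, *egu*); -aza when the last vowel of the stem is an unrounded vowel (*jajoje*, *soma*).
Since the last vowel of *sodo* is /o/ (a rounded vowel), it takes -po, giving *sodopo*.
*upa*: last vowel = /a/, an unrounded vowel → -aza → *upaaza*.

sodopo, upaaza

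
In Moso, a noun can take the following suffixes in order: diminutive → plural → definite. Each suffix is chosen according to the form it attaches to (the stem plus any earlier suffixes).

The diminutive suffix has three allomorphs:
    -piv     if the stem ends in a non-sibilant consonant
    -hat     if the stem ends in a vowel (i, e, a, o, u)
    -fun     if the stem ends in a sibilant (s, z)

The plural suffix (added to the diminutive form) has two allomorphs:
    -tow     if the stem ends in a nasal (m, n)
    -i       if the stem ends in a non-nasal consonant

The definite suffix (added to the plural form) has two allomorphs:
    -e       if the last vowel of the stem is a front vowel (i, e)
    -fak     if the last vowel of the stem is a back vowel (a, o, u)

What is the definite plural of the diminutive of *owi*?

Since the final sound of *owi* is /i/ (a vowel), it takes -hat, giving *owihat*.
The final consonant of the diminutive form *owihat* is /t/, which is non-nasal, so the plural suffix is -i, giving *owihati*.
The last vowel of the plural form *owihati* is /i/, which is a front vowel, so the definite suffix is -e, giving *owihatie*.

owihatie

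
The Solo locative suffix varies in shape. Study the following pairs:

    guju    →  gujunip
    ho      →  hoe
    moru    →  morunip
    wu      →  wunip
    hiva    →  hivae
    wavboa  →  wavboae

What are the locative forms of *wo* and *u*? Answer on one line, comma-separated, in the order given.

The suffix is conditioned by the last vowel: -nip when the last vowel of the stem is a high vowel (*guju*, *moru*, *wu*); -e when the last vowel of the stem is a non-high vowel (*ho*, *hiva*, *wavboa*).
*wo*: last vowel = /o/, a non-high vowel → -e → *woe*.
The last vowel of *u* is /u/, which is a high vowel, so the suffix is -nip, giving *unip*.

woe, unip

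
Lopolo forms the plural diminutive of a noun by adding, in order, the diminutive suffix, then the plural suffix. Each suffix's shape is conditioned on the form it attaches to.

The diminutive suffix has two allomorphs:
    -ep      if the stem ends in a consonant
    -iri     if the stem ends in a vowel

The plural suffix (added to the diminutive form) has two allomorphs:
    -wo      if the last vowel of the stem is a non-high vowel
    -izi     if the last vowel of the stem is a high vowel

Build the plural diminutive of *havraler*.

havralerepwo

The final sound of *havraler* is /r/, which is a consonant, so the diminutive suffix is -ep, giving *havralerep*.
Since the last vowel of the diminutive form *havralerep* is /e/ (a non-high vowel), it takes -wo, giving *havralerepwo*.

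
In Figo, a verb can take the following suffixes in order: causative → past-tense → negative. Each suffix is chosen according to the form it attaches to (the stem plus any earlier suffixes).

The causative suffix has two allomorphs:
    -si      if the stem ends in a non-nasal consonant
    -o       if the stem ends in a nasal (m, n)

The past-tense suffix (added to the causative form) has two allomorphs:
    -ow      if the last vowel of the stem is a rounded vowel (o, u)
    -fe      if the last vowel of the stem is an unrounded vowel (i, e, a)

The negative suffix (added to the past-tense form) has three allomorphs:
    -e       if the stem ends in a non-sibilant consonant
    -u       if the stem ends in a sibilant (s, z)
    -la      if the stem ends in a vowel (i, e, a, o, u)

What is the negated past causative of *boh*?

bohsifela

*boh*: final consonant = /h/, non-nasal → -si → *bohsi*.
The causative form *bohsi*: last vowel = /i/, an unrounded vowel → -fe → *bohsife*.
The final sound of the past-tense form *bohsife* is /e/, which is a vowel, so the negative suffix is -la, giving *bohsifela*.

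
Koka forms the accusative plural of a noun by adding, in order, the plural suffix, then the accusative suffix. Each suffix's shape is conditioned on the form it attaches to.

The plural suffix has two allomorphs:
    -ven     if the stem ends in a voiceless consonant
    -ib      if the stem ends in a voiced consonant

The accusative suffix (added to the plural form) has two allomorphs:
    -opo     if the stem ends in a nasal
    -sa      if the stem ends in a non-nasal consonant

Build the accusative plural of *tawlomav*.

tawlomavibsa

The final consonant of *tawlomav* is /v/, which is voiced, so the plural suffix is -ib, giving *tawlomavib*.
The final consonant of the plural form *tawlomavib* is /b/, which is non-nasal, so the accusative suffix is -sa, giving *tawlomavibsa*.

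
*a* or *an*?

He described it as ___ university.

The indefinite article is chosen by the initial *sound* of the following word, not its spelling.
*university* begins with the sound /juː/ (u pronounced /juː/) — a consonant sound.
So the article is *a*: He described it as a university.

a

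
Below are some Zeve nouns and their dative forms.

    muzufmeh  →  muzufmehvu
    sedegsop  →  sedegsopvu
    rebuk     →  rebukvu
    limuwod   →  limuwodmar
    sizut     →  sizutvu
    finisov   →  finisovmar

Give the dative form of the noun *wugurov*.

wugurovmar

The pattern is voicing of the final consonant: -vu when the stem ends in a voiceless consonant (*muzufmeh*, *sedegsop*, *rebuk*, *sizut*); -mar when the stem ends in a voiced consonant (*limuwod*, *finisov*).
*wugurov*: final consonant = /v/, voiced → -mar → *wugurovmar*.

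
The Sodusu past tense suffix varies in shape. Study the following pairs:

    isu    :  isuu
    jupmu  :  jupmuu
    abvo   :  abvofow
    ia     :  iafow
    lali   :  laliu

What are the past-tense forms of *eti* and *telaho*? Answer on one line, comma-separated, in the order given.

The pattern is height harmony: -u when the last vowel of the stem is a high vowel (*isu*, *jupmu*, *lali*); -fow when the last vowel of the stem is a non-high vowel (*abvo*, *ia*).
*eti* — last vowel /i/ (a high vowel) → -u → *etiu*.
The last vowel of *telaho* is /o/, which is a non-high vowel, so the suffix is -fow, giving *telahofow*.

etiu, telahofow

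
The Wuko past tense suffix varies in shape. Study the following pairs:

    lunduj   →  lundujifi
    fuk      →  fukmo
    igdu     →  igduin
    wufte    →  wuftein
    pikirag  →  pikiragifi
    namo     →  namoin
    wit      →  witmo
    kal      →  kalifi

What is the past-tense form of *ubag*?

The pattern is voicing of the final sound: -mo when the stem ends in a voiceless consonant (*fuk*, *wit*); -ifi when the stem ends in a voiced consonant (*lunduj*, *pikirag*, *kal*); -in when the stem ends in a vowel (*igdu*, *wufte*, *namo*).
*ubag*: final sound = /g/, a voiced consonant → -ifi → *ubagifi*.

ubagifi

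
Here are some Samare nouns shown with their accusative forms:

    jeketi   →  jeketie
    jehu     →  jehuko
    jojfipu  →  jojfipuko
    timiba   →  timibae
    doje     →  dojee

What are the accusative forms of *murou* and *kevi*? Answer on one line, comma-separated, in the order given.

murouko, kevie

The alternation tracks the last vowel of the stem — -ko when the last vowel of the stem is a rounded vowel (*jehu*, *jojfipu*); -e when the last vowel of the stem is an unrounded vowel (*jeketi*, *timiba*, *doje*).
*murou*: last vowel = /u/, a rounded vowel → -ko → *murouko*.
The last vowel of *kevi* is /i/, which is an unrounded vowel, so the suffix is -e, giving *kevie*.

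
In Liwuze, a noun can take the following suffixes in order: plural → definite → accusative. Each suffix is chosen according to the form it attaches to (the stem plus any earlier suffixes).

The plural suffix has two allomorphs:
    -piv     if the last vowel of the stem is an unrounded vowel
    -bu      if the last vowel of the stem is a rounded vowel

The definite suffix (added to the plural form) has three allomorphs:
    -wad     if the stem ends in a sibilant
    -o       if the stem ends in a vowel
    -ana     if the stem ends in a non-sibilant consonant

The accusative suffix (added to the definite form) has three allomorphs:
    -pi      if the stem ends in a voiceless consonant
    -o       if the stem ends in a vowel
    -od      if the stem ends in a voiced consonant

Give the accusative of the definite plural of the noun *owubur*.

owuburbuoo

The last vowel of *owubur* is /u/, which is a rounded vowel, so the plural suffix is -bu, giving *owuburbu*.
The plural form *owuburbu*: final sound = /u/, a vowel → -o → *owuburbuo*.
The definite form *owuburbuo*: final sound = /o/, a vowel → -o → *owuburbuoo*.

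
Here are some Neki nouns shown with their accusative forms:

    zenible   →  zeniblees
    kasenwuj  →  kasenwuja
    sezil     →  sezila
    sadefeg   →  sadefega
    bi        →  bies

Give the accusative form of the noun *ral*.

rala

The alternation tracks the final sound of the stem — -a when the stem ends in a consonant (*kasenwuj*, *sezil*, *sadefeg*); -es when the stem ends in a vowel (*zenible*, *bi*).
*ral* — final sound /l/ (a consonant) → -a → *rala*.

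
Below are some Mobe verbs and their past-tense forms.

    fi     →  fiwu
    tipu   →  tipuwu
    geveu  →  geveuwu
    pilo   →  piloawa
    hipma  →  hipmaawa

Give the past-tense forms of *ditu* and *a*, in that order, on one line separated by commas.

The suffix is conditioned by the last vowel: -wu when the last vowel of the stem is a high vowel (*fi*, *tipu*, *geveu*); -awa when the last vowel of the stem is a non-high vowel (*pilo*, *hipma*).
*ditu* — last vowel /u/ (a high vowel) → -wu → *dituwu*.
*a* — last vowel /a/ (a non-high vowel) → -awa → *aawa*.

dituwu, aawa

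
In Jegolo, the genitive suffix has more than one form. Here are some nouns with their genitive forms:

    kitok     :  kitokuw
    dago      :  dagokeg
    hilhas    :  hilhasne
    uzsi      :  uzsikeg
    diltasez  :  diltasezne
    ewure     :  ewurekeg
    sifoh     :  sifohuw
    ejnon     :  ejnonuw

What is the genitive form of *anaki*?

The alternation tracks the final sound of the stem — -ne when the stem ends in a sibilant (*hilhas*, *diltasez*); -uw when the stem ends in a non-sibilant consonant (*kitok*, *sifoh*, *ejnon*); -keg when the stem ends in a vowel (*dago*, *uzsi*, *ewure*).
*anaki* — final sound /i/ (a vowel) → -keg → *anakikeg*.

anakikeg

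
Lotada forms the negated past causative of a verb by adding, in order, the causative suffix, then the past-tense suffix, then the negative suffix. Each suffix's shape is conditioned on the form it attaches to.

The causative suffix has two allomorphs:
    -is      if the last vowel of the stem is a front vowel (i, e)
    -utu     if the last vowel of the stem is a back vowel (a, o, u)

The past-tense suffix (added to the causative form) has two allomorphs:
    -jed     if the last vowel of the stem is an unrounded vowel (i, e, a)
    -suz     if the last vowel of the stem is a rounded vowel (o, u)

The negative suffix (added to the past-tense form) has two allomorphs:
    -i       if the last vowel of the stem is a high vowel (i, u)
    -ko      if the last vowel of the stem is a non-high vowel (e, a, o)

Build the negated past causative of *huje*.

hujeisjedko

Since the last vowel of *huje* is /e/ (a front vowel), it takes -is, giving *hujeis*.
The causative form *hujeis*: last vowel = /i/, an unrounded vowel → -jed → *hujeisjed*.
The last vowel of the past-tense form *hujeisjed* is /e/, which is a non-high vowel, so the negative suffix is -ko, giving *hujeisjedko*.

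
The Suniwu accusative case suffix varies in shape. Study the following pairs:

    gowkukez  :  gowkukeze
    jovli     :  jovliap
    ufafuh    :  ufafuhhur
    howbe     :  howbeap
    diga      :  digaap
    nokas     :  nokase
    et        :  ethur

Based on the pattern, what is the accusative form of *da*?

The alternation tracks the final sound of the stem — -e when the stem ends in a sibilant (*gowkukez*, *nokas*); -hur when the stem ends in a non-sibilant consonant (*ufafuh*, *et*); -ap when the stem ends in a vowel (*jovli*, *howbe*, *diga*).
Since the final sound of *da* is /a/ (a vowel), it takes -ap, giving *daap*.

daap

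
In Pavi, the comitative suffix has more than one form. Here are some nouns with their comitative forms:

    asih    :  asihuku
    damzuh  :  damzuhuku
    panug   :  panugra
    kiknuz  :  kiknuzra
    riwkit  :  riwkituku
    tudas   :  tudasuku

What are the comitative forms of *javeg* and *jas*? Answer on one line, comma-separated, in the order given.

javegra, jasuku

The alternation tracks the final consonant of the stem — -uku when the stem ends in a voiceless consonant (*asih*, *damzuh*, *riwkit*, *tudas*); -ra when the stem ends in a voiced consonant (*panug*, *kiknuz*).
*javeg*: final consonant = /g/, voiced → -ra → *javegra*.
*jas* — final consonant /s/ (voiceless) → -uku → *jasuku*.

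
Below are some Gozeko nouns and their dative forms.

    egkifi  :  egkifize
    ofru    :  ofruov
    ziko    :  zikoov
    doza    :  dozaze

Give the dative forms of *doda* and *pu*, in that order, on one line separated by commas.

dodaze, puov

The pattern is rounding harmony: -ov when the last vowel of the stem is a rounded vowel (*ofru*, *ziko*); -ze when the last vowel of the stem is an unrounded vowel (*egkifi*, *doza*).
*doda* — last vowel /a/ (an unrounded vowel) → -ze → *dodaze*.
The last vowel of *pu* is /u/, which is a rounded vowel, so the suffix is -ov, giving *puov*.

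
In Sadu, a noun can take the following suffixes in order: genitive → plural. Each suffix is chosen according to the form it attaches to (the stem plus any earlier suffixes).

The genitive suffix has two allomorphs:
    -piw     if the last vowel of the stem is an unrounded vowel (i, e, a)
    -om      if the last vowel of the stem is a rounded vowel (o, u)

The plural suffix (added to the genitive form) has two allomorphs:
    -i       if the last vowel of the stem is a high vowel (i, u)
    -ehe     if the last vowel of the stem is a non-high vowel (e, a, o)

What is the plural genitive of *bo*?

boomehe

Since the last vowel of *bo* is /o/ (a rounded vowel), it takes -om, giving *boom*.
Since the last vowel of the genitive form *boom* is /o/ (a non-high vowel), it takes -ehe, giving *boomehe*.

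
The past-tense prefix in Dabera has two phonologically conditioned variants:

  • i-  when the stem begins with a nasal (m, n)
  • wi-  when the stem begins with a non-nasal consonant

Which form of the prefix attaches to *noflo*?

i-

The first consonant of *noflo* is /n/, which is a nasal, so the prefix is i-.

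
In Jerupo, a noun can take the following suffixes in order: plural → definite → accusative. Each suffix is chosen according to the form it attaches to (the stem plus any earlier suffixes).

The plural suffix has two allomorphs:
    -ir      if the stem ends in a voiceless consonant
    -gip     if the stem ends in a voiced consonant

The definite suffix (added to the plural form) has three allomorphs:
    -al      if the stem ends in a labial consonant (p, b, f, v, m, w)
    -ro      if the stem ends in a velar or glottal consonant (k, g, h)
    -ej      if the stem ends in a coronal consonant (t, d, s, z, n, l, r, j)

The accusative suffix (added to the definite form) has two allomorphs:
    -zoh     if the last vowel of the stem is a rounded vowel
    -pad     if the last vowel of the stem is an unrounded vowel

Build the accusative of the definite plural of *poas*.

*poas* — final consonant /s/ (voiceless) → -ir → *poasir*.
Since the final consonant of the plural form *poasir* is /r/ (coronal), it takes -ej, giving *poasirej*.
The definite form *poasirej*: last vowel = /e/, an unrounded vowel → -pad → *poasirejpad*.

poasirejpad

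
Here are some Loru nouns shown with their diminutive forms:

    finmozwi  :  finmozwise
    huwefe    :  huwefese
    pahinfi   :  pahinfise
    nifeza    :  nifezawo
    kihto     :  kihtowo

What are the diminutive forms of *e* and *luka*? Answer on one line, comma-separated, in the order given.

ese, lukawo

Looking at the last vowel of each stem: -se when the last vowel of the stem is a front vowel (*finmozwi*, *huwefe*, *pahinfi*); -wo when the last vowel of the stem is a back vowel (*nifeza*, *kihto*).
Since the last vowel of *e* is /e/ (a front vowel), it takes -se, giving *ese*.
*luka* — last vowel /a/ (a back vowel) → -wo → *lukawo*.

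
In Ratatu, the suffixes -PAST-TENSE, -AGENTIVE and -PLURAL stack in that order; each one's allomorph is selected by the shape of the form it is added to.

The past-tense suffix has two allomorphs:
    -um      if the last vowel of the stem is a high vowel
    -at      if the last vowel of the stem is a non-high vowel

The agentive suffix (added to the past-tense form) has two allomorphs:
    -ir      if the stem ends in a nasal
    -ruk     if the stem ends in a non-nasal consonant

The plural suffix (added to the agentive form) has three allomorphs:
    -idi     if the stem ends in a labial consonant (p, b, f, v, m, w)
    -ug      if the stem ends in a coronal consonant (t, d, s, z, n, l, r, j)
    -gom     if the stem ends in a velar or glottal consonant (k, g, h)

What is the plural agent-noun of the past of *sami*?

samiumirug

*sami* — last vowel /i/ (a high vowel) → -um → *samium*.
The final consonant of the past-tense form *samium* is /m/, which is a nasal, so the agentive suffix is -ir, giving *samiumir*.
The agentive form *samiumir* — final consonant /r/ (coronal) → -ug → *samiumirug*.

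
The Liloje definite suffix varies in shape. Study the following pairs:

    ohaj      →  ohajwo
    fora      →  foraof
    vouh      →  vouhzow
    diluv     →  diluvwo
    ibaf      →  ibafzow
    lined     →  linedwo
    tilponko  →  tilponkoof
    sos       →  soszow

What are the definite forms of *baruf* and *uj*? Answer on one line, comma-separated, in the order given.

barufzow, ujwo

The suffix is conditioned by the final sound: -zow when the stem ends in a voiceless consonant (*vouh*, *ibaf*, *sos*); -wo when the stem ends in a voiced consonant (*ohaj*, *diluv*, *lined*); -of when the stem ends in a vowel (*fora*, *tilponko*).
The final sound of *baruf* is /f/, which is a voiceless consonant, so the suffix is -zow, giving *barufzow*.
*uj* — final sound /j/ (a voiced consonant) → -wo → *ujwo*.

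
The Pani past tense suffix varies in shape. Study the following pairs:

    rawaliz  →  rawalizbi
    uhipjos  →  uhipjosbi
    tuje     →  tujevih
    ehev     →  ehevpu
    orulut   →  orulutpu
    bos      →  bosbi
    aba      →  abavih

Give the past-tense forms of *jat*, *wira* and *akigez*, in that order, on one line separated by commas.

The alternation tracks the final sound of the stem — -bi when the stem ends in a sibilant (*rawaliz*, *uhipjos*, *bos*); -pu when the stem ends in a non-sibilant consonant (*ehev*, *orulut*); -vih when the stem ends in a vowel (*tuje*, *aba*).
The final sound of *jat* is /t/, which is a non-sibilant consonant, so the suffix is -pu, giving *jatpu*.
*wira*: final sound = /a/, a vowel → -vih → *wiravih*.
The final sound of *akigez* is /z/, which is a sibilant, so the suffix is -bi, giving *akigezbi*.

jatpu, wiravih, akigezbi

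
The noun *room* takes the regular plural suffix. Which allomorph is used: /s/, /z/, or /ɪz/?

/z/

The stem *room* ends in a voiced non-sibilant sound.
The plural suffix surfaces as /ɪz/ after sibilants, /s/ after other voiceless consonants, and /z/ after other voiced sounds.
So the plural -s on *room* is pronounced /z/.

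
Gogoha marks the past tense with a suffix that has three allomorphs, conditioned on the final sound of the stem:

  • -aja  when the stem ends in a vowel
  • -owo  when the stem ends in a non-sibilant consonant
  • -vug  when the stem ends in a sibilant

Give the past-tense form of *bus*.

The final sound of *bus* is /s/, which is a sibilant, so the suffix is -vug, giving *busvug*.

busvug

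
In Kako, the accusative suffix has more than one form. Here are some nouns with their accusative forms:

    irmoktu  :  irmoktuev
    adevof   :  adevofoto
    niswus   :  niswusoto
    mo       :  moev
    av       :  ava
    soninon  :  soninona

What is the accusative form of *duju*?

dujuev

The alternation tracks the final sound of the stem — -oto when the stem ends in a voiceless consonant (*adevof*, *niswus*); -a when the stem ends in a voiced consonant (*av*, *soninon*); -ev when the stem ends in a vowel (*irmoktu*, *mo*).
Since the final sound of *duju* is /u/ (a vowel), it takes -ev, giving *dujuev*.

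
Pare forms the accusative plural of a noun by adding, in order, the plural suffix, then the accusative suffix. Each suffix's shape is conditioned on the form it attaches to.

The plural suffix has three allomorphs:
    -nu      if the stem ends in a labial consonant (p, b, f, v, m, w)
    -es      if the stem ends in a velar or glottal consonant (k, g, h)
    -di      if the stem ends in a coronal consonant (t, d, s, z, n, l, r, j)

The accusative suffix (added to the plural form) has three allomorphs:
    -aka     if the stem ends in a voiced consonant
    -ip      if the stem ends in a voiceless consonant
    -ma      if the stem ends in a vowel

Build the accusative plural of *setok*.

The final consonant of *setok* is /k/, which is velar/glottal, so the plural suffix is -es, giving *setokes*.
The final sound of the plural form *setokes* is /s/, which is a voiceless consonant, so the accusative suffix is -ip, giving *setokesip*.

setokesip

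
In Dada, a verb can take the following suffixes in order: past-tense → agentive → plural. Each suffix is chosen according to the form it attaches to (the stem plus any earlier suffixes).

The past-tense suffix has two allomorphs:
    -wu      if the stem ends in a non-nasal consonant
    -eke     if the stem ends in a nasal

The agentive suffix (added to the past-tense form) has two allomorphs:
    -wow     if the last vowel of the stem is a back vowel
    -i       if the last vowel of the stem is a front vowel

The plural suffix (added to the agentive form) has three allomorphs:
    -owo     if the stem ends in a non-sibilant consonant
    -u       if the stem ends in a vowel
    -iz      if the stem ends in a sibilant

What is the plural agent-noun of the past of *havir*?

havirwuwowowo

The final consonant of *havir* is /r/, which is non-nasal, so the past-tense suffix is -wu, giving *havirwu*.
The past-tense form *havirwu* — last vowel /u/ (a back vowel) → -wow → *havirwuwow*.
Since the final sound of the agentive form *havirwuwow* is /w/ (a non-sibilant consonant), it takes -owo, giving *havirwuwowowo*.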